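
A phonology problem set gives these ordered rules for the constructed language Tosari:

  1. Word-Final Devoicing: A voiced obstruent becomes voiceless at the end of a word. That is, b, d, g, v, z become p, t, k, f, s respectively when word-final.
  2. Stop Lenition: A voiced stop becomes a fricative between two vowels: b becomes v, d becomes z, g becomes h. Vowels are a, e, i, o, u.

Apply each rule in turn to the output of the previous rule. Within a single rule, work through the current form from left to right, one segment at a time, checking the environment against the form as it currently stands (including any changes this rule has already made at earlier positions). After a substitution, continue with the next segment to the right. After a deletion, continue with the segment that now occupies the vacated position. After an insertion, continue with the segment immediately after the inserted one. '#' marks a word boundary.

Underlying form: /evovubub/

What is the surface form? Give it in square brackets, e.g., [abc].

[evovuvup]

1 Word-Final Devoicing: [evovubub] → [evovubup]
2 Stop Lenition: [evovubup] → [evovuvup]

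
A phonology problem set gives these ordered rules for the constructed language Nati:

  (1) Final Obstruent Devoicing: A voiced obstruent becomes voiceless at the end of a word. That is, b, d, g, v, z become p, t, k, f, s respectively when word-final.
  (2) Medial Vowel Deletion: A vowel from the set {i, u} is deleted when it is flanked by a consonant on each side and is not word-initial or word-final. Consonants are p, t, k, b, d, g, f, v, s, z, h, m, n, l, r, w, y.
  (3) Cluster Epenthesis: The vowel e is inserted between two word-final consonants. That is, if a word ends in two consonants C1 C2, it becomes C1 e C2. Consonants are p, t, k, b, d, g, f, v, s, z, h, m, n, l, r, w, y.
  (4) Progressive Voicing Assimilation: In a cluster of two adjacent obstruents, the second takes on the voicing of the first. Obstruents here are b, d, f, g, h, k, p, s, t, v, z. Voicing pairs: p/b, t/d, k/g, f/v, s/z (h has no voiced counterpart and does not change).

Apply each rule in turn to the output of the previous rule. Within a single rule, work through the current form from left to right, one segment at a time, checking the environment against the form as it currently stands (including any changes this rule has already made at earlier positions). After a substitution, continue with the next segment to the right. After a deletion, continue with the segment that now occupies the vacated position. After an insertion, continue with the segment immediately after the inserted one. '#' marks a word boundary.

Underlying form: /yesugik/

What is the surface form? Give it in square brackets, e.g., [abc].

(1) Final Obstruent Devoicing: no change — [yesugik]
(2) Medial Vowel Deletion: [yesugik] → [yesgk]
(3) Cluster Epenthesis: [yesgk] → [yesgek]
(4) Progressive Voicing Assimilation: [yesgek] → [yeskek]

[yeskek]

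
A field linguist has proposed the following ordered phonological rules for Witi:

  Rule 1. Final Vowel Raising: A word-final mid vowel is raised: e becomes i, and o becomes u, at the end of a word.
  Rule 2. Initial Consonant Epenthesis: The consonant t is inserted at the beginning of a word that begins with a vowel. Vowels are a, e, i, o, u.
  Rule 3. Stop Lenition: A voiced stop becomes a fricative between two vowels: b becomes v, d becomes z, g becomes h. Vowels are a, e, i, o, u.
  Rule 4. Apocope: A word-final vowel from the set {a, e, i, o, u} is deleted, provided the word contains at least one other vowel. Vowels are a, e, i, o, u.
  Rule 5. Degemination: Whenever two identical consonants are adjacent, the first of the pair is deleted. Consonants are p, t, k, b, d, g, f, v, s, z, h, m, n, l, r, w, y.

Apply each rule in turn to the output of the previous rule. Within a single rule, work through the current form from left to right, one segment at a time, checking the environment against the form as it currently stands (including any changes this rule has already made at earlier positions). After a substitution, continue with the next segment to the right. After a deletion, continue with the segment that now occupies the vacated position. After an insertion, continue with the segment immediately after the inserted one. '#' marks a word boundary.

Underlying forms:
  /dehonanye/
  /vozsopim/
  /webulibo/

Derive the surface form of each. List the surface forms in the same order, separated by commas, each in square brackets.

/dehonanye/:
  Rule 1 Final Vowel Raising: [dehonanye] → [dehonanyi]
  Rule 2 Initial Consonant Epenthesis: no change — [dehonanyi]
  Rule 3 Stop Lenition: no change — [dehonanyi]
  Rule 4 Apocope: [dehonanyi] → [dehonany]
  Rule 5 Degemination: no change — [dehonany]
/vozsopim/:
  Rule 1 Final Vowel Raising: no change — [vozsopim]
  Rule 2 Initial Consonant Epenthesis: no change — [vozsopim]
  Rule 3 Stop Lenition: no change — [vozsopim]
  Rule 4 Apocope: no change — [vozsopim]
  Rule 5 Degemination: no change — [vozsopim]
/webulibo/:
  Rule 1 Final Vowel Raising: [webulibo] → [webulibu]
  Rule 2 Initial Consonant Epenthesis: no change — [webulibu]
  Rule 3 Stop Lenition: [webulibu] → [wevulivu]
  Rule 4 Apocope: [wevulivu] → [wevuliv]
  Rule 5 Degemination: no change — [wevuliv]

[dehonany], [vozsopim], [wevuliv]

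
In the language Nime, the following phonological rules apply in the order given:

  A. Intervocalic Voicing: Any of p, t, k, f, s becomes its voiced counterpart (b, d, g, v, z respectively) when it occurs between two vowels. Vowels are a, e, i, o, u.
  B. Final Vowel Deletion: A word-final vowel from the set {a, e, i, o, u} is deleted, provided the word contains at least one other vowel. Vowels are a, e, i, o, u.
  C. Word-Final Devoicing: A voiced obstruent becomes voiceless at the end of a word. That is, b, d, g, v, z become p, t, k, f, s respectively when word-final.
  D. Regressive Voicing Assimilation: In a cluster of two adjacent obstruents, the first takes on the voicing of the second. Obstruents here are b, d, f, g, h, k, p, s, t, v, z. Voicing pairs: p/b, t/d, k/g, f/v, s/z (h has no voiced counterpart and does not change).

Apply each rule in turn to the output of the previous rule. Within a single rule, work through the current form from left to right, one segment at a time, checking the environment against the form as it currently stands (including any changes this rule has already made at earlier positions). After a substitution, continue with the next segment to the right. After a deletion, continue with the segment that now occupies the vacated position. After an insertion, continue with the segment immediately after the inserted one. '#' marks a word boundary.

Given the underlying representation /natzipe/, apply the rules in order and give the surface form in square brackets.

[nadzip]

A Intervocalic Voicing: [natzipe] → [natzibe]
B Final Vowel Deletion: [natzibe] → [natzib]
C Word-Final Devoicing: [natzib] → [natzip]
D Regressive Voicing Assimilation: [natzip] → [nadzip]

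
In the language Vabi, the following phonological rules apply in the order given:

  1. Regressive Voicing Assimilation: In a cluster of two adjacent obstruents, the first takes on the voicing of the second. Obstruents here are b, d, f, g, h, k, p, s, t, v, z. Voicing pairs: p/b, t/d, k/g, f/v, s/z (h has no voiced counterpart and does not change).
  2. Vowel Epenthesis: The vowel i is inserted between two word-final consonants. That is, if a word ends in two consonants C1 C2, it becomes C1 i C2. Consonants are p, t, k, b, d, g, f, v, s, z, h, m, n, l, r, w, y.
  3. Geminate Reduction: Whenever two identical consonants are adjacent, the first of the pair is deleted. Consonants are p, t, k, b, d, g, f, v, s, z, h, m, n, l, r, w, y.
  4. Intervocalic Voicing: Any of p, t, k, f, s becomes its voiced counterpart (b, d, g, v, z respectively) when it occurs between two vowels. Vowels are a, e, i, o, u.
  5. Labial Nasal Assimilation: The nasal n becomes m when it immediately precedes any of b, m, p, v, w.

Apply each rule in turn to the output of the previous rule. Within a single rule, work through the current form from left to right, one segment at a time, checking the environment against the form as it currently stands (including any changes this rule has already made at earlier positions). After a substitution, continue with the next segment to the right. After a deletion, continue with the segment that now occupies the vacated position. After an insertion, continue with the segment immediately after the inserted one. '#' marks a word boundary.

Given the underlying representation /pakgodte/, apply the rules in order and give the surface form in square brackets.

1 Regressive Voicing Assimilation: [pakgodte] → [paggotte]
2 Vowel Epenthesis: no change — [paggotte]
3 Geminate Reduction: [paggotte] → [pagote]
4 Intervocalic Voicing: [pagote] → [pagode]
5 Labial Nasal Assimilation: no change — [pagode]

[pagode]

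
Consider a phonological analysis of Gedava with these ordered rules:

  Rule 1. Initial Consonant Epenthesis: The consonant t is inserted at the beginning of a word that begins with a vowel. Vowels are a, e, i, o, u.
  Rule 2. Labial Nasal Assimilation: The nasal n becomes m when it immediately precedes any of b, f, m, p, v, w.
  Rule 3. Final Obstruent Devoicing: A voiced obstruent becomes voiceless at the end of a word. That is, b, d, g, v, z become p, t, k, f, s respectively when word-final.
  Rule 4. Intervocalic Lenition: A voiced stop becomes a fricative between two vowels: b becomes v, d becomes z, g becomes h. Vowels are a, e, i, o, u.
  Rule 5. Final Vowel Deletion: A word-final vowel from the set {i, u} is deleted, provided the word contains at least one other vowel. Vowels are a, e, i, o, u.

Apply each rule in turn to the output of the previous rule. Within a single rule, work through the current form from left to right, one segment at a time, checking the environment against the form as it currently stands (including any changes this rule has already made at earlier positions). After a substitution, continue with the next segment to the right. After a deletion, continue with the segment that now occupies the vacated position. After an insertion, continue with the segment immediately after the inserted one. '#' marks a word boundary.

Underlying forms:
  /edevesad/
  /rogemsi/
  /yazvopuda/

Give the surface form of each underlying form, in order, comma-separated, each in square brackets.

/edevesad/:
  Rule 1 Initial Consonant Epenthesis: [edevesad] → [tedevesad]
  Rule 2 Labial Nasal Assimilation: no change — [tedevesad]
  Rule 3 Final Obstruent Devoicing: [tedevesad] → [tedevesat]
  Rule 4 Intervocalic Lenition: [tedevesat] → [tezevesat]
  Rule 5 Final Vowel Deletion: no change — [tezevesat]
/rogemsi/:
  Rule 1 Initial Consonant Epenthesis: no change — [rogemsi]
  Rule 2 Labial Nasal Assimilation: no change — [rogemsi]
  Rule 3 Final Obstruent Devoicing: no change — [rogemsi]
  Rule 4 Intervocalic Lenition: [rogemsi] → [rohemsi]
  Rule 5 Final Vowel Deletion: [rohemsi] → [rohems]
/yazvopuda/:
  Rule 1 Initial Consonant Epenthesis: no change — [yazvopuda]
  Rule 2 Labial Nasal Assimilation: no change — [yazvopuda]
  Rule 3 Final Obstruent Devoicing: no change — [yazvopuda]
  Rule 4 Intervocalic Lenition: [yazvopuda] → [yazvopuza]
  Rule 5 Final Vowel Deletion: no change — [yazvopuza]

[tezevesat], [rohems], [yazvopuza]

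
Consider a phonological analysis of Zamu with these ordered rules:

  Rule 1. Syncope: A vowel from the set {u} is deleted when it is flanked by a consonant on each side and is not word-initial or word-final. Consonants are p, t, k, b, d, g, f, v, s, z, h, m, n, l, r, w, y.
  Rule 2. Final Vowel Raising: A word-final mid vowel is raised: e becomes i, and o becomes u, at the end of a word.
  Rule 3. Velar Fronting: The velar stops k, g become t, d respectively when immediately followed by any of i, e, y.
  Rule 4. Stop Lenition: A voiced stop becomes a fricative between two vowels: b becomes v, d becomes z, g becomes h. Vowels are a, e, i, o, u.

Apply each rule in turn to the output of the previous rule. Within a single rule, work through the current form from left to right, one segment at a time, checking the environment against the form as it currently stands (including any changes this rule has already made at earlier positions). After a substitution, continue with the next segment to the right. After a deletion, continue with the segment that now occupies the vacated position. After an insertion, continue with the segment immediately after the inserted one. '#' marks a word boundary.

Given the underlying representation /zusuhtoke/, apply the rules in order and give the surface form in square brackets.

[zshtoti]

Rule 1 Syncope: [zusuhtoke] → [zshtoke]
Rule 2 Final Vowel Raising: [zshtoke] → [zshtoki]
Rule 3 Velar Fronting: [zshtoki] → [zshtoti]
Rule 4 Stop Lenition: no change — [zshtoti]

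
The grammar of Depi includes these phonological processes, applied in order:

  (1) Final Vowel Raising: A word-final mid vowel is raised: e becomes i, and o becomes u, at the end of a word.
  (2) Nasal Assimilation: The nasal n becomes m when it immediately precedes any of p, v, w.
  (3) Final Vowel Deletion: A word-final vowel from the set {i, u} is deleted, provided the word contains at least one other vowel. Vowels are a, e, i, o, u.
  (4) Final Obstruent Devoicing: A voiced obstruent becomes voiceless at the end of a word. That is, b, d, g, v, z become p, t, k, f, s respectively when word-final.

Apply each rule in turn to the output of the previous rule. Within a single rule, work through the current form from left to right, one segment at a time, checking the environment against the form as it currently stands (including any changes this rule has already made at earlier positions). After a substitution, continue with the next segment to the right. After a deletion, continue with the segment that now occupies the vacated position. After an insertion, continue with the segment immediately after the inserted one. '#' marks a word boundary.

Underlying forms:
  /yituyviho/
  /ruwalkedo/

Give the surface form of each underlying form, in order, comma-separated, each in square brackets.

/yituyviho/:
  (1) Final Vowel Raising: [yituyviho] → [yituyvihu]
  (2) Nasal Assimilation: no change — [yituyvihu]
  (3) Final Vowel Deletion: [yituyvihu] → [yituyvih]
  (4) Final Obstruent Devoicing: no change — [yituyvih]
/ruwalkedo/:
  (1) Final Vowel Raising: [ruwalkedo] → [ruwalkedu]
  (2) Nasal Assimilation: no change — [ruwalkedu]
  (3) Final Vowel Deletion: [ruwalkedu] → [ruwalked]
  (4) Final Obstruent Devoicing: [ruwalked] → [ruwalket]

[yituyvih], [ruwalket]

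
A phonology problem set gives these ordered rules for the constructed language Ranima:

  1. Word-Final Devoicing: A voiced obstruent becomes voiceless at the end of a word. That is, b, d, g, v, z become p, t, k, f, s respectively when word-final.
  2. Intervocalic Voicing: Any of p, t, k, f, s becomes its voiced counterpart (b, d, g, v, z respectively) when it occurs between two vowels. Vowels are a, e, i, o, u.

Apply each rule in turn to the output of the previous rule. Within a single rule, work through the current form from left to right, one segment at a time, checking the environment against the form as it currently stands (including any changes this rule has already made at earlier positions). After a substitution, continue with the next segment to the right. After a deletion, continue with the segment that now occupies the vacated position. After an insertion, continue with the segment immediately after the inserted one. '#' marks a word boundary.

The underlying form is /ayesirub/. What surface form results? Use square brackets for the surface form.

[ayezirup]

1 Word-Final Devoicing: [ayesirub] → [ayesirup]
2 Intervocalic Voicing: [ayesirup] → [ayezirup]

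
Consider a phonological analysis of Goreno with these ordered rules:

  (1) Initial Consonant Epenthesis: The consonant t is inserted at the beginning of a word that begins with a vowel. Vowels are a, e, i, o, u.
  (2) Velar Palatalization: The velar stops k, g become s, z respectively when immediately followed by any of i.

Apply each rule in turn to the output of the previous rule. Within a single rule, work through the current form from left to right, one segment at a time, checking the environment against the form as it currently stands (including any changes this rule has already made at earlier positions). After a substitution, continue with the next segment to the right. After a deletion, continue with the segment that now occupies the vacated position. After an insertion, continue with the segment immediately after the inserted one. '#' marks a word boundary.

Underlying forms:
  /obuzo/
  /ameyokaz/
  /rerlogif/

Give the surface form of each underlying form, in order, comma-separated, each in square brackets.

/obuzo/:
  (1) Initial Consonant Epenthesis: [obuzo] → [tobuzo]
  (2) Velar Palatalization: no change — [tobuzo]
/ameyokaz/:
  (1) Initial Consonant Epenthesis: [ameyokaz] → [tameyokaz]
  (2) Velar Palatalization: no change — [tameyokaz]
/rerlogif/:
  (1) Initial Consonant Epenthesis: no change — [rerlogif]
  (2) Velar Palatalization: [rerlogif] → [rerlozif]

[tobuzo], [tameyokaz], [rerlozif]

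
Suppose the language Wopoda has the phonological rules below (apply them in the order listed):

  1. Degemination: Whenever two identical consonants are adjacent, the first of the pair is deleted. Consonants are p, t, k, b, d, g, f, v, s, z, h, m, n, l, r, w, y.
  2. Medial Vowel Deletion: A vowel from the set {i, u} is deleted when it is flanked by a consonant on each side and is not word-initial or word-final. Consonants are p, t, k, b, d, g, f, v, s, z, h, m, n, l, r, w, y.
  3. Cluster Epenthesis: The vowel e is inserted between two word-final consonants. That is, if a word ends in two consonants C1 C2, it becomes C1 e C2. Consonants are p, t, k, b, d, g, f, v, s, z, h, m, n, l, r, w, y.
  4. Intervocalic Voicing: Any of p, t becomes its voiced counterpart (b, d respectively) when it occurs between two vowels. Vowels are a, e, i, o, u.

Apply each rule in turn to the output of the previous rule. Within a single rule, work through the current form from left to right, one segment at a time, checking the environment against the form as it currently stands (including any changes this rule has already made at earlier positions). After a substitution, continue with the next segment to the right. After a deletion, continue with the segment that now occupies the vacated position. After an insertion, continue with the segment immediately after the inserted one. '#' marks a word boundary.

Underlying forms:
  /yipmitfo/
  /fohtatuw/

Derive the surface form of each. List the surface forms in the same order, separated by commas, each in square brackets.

/yipmitfo/:
  1 Degemination: no change — [yipmitfo]
  2 Medial Vowel Deletion: [yipmitfo] → [ypmtfo]
  3 Cluster Epenthesis: no change — [ypmtfo]
  4 Intervocalic Voicing: no change — [ypmtfo]
/fohtatuw/:
  1 Degemination: no change — [fohtatuw]
  2 Medial Vowel Deletion: [fohtatuw] → [fohtatw]
  3 Cluster Epenthesis: [fohtatw] → [fohtatew]
  4 Intervocalic Voicing: [fohtatew] → [fohtadew]

[ypmtfo], [fohtadew]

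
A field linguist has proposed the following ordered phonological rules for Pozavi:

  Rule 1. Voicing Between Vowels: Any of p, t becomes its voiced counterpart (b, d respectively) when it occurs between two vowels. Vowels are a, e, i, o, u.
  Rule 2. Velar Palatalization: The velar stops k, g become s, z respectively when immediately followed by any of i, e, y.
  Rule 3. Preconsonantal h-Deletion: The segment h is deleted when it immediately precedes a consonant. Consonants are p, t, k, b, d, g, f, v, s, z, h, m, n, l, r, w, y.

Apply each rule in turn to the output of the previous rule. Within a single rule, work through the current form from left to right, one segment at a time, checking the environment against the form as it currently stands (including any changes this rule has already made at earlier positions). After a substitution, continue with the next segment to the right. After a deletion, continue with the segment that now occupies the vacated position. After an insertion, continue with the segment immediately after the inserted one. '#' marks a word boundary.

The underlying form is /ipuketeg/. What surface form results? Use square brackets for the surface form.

Rule 1 Voicing Between Vowels: [ipuketeg] → [ibukedeg]
Rule 2 Velar Palatalization: [ibukedeg] → [ibusedeg]
Rule 3 Preconsonantal h-Deletion: no change — [ibusedeg]

[ibusedeg]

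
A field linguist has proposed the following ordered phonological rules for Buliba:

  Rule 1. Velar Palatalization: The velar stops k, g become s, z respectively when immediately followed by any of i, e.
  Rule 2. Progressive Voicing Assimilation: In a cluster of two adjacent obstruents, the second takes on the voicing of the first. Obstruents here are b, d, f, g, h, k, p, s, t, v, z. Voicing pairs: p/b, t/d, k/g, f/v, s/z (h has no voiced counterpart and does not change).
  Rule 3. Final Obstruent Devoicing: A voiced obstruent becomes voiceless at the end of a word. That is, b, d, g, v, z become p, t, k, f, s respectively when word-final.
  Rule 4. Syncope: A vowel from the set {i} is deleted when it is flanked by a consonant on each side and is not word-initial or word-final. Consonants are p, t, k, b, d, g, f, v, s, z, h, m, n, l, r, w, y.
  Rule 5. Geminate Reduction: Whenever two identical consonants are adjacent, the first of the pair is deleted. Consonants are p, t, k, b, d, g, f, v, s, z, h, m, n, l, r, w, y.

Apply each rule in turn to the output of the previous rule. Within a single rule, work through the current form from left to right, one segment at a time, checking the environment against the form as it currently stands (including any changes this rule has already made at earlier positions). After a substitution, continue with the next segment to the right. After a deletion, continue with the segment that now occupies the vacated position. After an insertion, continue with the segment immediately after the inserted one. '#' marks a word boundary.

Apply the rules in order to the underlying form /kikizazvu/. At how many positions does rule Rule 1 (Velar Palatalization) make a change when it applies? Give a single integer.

Rule 1 Velar Palatalization: [kikizazvu] → [sisizazvu]
Rule 2 Progressive Voicing Assimilation: no change — [sisizazvu]
Rule 3 Final Obstruent Devoicing: no change — [sisizazvu]
Rule 4 Syncope: [sisizazvu] → [sszazvu]
Rule 5 Geminate Reduction: [sszazvu] → [szazvu]
Rule Rule 1 changed 2 position(s).

2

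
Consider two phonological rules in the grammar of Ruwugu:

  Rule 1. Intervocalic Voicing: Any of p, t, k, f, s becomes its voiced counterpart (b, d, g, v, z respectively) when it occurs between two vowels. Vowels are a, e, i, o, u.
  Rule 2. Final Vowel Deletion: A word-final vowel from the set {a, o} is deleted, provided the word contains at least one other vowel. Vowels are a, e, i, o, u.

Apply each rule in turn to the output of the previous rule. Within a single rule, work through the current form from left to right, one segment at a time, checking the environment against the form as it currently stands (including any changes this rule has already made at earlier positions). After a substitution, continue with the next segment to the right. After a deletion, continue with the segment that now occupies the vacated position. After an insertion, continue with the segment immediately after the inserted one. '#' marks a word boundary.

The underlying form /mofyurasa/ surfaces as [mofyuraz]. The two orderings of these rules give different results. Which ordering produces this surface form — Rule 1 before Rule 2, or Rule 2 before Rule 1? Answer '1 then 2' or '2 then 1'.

1 then 2

Order 1 then 2:
  1 Intervocalic Voicing: [mofyurasa] → [mofyuraza]
  2 Final Vowel Deletion: [mofyuraza] → [mofyuraz]
  result: [mofyuraz]
Order 2 then 1:
  2 Final Vowel Deletion: [mofyurasa] → [mofyuras]
  1 Intervocalic Voicing: no change — [mofyuras]
  result: [mofyuras]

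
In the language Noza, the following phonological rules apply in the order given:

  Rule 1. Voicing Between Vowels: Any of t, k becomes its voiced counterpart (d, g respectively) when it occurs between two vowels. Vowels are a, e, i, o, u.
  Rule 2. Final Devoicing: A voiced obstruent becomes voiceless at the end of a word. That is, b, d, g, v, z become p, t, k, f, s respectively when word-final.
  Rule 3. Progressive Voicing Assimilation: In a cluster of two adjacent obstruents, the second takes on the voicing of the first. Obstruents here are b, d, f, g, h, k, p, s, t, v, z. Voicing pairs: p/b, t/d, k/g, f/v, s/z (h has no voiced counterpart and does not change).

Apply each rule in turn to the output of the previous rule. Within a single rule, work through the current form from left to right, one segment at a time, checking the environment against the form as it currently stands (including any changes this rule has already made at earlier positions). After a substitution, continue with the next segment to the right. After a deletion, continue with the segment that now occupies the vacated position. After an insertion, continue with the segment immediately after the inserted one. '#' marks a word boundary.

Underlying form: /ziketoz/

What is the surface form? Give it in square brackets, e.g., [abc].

[zigedos]

Rule 1 Voicing Between Vowels: [ziketoz] → [zigedoz]
Rule 2 Final Devoicing: [zigedoz] → [zigedos]
Rule 3 Progressive Voicing Assimilation: no change — [zigedos]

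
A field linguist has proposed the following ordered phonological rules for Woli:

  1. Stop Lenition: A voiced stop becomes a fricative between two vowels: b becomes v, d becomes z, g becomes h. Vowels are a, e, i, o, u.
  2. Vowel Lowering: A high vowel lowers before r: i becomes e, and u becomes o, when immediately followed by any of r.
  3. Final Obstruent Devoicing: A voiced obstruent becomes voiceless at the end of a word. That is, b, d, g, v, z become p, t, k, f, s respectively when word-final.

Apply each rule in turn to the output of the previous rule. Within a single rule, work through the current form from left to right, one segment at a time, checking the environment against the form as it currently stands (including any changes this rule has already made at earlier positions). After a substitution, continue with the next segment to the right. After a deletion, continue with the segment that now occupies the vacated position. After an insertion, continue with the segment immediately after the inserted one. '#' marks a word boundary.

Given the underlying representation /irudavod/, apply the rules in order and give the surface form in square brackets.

[eruzavot]

1 Stop Lenition: [irudavod] → [iruzavod]
2 Vowel Lowering: [iruzavod] → [eruzavod]
3 Final Obstruent Devoicing: [eruzavod] → [eruzavot]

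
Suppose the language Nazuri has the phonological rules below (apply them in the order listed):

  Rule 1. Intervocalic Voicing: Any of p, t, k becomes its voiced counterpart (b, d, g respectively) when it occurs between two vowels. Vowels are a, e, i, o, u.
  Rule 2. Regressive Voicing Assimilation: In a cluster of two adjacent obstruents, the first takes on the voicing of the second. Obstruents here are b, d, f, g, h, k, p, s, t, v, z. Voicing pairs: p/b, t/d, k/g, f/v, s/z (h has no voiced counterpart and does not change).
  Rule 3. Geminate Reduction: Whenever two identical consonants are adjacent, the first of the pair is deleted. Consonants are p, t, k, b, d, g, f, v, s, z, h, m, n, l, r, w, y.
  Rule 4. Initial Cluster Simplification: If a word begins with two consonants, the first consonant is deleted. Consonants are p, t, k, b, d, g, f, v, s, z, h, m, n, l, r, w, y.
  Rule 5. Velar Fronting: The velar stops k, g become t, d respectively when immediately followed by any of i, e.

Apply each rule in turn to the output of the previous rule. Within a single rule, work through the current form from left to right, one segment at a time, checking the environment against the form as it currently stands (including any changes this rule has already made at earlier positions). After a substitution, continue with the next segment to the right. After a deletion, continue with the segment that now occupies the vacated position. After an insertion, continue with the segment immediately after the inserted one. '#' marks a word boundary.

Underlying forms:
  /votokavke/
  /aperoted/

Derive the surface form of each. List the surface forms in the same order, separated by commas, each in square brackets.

/votokavke/:
  Rule 1 Intervocalic Voicing: [votokavke] → [vodogavke]
  Rule 2 Regressive Voicing Assimilation: [vodogavke] → [vodogafke]
  Rule 3 Geminate Reduction: no change — [vodogafke]
  Rule 4 Initial Cluster Simplification: no change — [vodogafke]
  Rule 5 Velar Fronting: [vodogafke] → [vodogafte]
/aperoted/:
  Rule 1 Intervocalic Voicing: [aperoted] → [aberoded]
  Rule 2 Regressive Voicing Assimilation: no change — [aberoded]
  Rule 3 Geminate Reduction: no change — [aberoded]
  Rule 4 Initial Cluster Simplification: no change — [aberoded]
  Rule 5 Velar Fronting: no change — [aberoded]

[vodogafte], [aberoded]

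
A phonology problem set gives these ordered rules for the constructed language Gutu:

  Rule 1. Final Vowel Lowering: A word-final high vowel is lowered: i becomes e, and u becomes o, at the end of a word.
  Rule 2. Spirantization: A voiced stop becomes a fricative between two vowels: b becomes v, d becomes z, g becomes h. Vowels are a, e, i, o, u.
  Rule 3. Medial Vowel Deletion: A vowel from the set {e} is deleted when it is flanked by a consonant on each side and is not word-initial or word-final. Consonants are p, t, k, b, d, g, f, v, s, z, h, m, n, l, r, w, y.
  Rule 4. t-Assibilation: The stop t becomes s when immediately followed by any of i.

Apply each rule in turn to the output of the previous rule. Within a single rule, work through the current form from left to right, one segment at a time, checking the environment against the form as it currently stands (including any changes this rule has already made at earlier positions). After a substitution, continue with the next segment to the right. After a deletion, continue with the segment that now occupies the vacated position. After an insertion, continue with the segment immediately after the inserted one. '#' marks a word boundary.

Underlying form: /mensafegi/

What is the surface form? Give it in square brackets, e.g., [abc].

Rule 1 Final Vowel Lowering: [mensafegi] → [mensafege]
Rule 2 Spirantization: [mensafege] → [mensafehe]
Rule 3 Medial Vowel Deletion: [mensafehe] → [mnsafhe]
Rule 4 t-Assibilation: no change — [mnsafhe]

[mnsafhe]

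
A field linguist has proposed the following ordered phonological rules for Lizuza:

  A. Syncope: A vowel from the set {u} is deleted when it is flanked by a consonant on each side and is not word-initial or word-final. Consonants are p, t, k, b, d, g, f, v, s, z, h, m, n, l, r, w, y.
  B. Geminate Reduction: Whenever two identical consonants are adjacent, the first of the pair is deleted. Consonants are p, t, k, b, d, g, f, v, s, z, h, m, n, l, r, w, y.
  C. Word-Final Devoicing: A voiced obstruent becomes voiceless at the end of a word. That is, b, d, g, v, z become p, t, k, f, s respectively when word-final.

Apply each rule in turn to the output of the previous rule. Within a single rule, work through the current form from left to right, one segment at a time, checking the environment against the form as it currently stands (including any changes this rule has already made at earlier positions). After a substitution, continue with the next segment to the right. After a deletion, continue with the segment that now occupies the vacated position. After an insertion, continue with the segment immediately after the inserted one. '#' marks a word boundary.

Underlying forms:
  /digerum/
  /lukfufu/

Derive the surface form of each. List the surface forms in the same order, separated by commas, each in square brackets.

/digerum/:
  A Syncope: [digerum] → [digerm]
  B Geminate Reduction: no change — [digerm]
  C Word-Final Devoicing: no change — [digerm]
/lukfufu/:
  A Syncope: [lukfufu] → [lkffu]
  B Geminate Reduction: [lkffu] → [lkfu]
  C Word-Final Devoicing: no change — [lkfu]

[digerm], [lkfu]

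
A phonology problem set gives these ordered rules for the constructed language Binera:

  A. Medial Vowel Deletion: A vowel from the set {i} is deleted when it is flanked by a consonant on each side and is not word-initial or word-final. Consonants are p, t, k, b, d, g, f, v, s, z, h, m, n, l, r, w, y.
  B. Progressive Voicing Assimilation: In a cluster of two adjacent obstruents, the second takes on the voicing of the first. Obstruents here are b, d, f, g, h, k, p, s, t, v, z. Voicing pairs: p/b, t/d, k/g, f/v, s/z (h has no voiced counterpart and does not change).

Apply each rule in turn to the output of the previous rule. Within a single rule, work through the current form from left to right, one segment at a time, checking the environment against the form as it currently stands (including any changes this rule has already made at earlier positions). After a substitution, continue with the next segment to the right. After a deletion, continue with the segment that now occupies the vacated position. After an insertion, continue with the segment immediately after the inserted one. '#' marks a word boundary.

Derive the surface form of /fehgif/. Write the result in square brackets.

A Medial Vowel Deletion: [fehgif] → [fehgf]
B Progressive Voicing Assimilation: [fehgf] → [fehkf]

[fehkf]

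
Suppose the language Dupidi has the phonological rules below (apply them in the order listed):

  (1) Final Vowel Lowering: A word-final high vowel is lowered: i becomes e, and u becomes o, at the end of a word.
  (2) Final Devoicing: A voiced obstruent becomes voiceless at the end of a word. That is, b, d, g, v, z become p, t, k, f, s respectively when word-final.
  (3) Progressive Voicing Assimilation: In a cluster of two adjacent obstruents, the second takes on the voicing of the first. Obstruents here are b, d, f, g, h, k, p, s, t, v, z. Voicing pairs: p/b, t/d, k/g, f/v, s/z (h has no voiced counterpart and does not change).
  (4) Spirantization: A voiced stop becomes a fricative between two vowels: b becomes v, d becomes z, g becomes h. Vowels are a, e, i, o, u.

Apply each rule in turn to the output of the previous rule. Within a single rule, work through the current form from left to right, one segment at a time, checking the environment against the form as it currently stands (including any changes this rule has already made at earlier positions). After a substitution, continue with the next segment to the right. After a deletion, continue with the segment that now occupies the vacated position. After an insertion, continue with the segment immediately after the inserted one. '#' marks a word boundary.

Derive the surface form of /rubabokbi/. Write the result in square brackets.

(1) Final Vowel Lowering: [rubabokbi] → [rubabokbe]
(2) Final Devoicing: no change — [rubabokbe]
(3) Progressive Voicing Assimilation: [rubabokbe] → [rubabokpe]
(4) Spirantization: [rubabokpe] → [ruvavokpe]

[ruvavokpe]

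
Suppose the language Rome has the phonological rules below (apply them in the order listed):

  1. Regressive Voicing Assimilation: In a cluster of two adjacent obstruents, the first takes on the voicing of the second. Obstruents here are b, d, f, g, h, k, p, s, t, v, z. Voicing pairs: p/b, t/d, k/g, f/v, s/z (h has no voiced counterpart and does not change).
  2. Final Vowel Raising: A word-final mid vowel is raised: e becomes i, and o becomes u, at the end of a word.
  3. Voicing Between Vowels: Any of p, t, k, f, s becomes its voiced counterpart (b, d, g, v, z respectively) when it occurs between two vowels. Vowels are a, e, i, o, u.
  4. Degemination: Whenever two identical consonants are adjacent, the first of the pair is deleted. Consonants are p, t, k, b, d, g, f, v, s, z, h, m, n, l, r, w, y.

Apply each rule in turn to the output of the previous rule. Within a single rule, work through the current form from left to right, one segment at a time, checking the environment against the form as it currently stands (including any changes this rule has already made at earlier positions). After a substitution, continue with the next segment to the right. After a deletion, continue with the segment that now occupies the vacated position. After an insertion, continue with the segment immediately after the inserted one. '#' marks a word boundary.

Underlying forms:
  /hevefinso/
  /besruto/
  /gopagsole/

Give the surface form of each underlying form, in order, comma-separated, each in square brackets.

/hevefinso/:
  1 Regressive Voicing Assimilation: no change — [hevefinso]
  2 Final Vowel Raising: [hevefinso] → [hevefinsu]
  3 Voicing Between Vowels: [hevefinsu] → [hevevinsu]
  4 Degemination: no change — [hevevinsu]
/besruto/:
  1 Regressive Voicing Assimilation: no change — [besruto]
  2 Final Vowel Raising: [besruto] → [besrutu]
  3 Voicing Between Vowels: [besrutu] → [besrudu]
  4 Degemination: no change — [besrudu]
/gopagsole/:
  1 Regressive Voicing Assimilation: [gopagsole] → [gopaksole]
  2 Final Vowel Raising: [gopaksole] → [gopaksoli]
  3 Voicing Between Vowels: [gopaksoli] → [gobaksoli]
  4 Degemination: no change — [gobaksoli]

[hevevinsu], [besrudu], [gobaksoli]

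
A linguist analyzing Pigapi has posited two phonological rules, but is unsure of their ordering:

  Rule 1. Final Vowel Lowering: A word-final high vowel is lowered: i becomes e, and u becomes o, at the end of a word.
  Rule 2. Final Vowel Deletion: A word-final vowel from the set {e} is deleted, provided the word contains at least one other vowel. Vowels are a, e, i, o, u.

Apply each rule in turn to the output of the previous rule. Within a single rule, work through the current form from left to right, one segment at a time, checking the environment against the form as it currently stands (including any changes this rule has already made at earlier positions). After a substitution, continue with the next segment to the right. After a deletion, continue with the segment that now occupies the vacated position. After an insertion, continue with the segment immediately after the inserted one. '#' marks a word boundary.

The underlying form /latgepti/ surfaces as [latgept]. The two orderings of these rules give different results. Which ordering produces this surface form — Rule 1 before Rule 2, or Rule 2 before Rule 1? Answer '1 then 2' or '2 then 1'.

1 then 2

Order 1 then 2:
  1 Final Vowel Lowering: [latgepti] → [latgepte]
  2 Final Vowel Deletion: [latgepte] → [latgept]
  result: [latgept]
Order 2 then 1:
  2 Final Vowel Deletion: no change — [latgepti]
  1 Final Vowel Lowering: [latgepti] → [latgepte]
  result: [latgepte]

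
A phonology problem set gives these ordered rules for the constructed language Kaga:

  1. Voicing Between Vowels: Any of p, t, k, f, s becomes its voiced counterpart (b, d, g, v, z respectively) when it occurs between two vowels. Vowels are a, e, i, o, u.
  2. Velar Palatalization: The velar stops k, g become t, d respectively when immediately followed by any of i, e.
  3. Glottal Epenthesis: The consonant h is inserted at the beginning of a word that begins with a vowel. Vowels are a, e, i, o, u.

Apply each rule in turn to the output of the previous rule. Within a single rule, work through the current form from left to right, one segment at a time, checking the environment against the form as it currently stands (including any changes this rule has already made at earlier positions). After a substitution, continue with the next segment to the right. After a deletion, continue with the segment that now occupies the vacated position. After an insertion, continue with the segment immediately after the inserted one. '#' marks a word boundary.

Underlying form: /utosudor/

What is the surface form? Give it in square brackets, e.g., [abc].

[hudozudor]

1 Voicing Between Vowels: [utosudor] → [udozudor]
2 Velar Palatalization: no change — [udozudor]
3 Glottal Epenthesis: [udozudor] → [hudozudor]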